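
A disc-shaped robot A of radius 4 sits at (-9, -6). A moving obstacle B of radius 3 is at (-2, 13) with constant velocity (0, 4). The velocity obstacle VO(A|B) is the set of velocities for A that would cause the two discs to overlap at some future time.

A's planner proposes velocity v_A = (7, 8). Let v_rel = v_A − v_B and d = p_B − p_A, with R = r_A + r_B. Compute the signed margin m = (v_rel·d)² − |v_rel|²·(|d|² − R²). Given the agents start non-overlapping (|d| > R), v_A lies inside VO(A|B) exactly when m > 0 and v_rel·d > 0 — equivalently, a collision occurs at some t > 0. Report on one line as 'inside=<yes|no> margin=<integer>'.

d = (7, 19),  |d|² = 410;  R = 4+3 = 7,  c = 410−7² = 361
v_rel = (7, 4),  |v_rel|² = 65;  v_rel·d = (7)·(7) + (4)·(19) = 125
65·t² − 250·t + 361 = 0  ⇒  m = 125² − 65·361 = -7840
m = -7840 < 0,  v_rel·d = 125 > 0  ⇒  outside

inside=no margin=-7840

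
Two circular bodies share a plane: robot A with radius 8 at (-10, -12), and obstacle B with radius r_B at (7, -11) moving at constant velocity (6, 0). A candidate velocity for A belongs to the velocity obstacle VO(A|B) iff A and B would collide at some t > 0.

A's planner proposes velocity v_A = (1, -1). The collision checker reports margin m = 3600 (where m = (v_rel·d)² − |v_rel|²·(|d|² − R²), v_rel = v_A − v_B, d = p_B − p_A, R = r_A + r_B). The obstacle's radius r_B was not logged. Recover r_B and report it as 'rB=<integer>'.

m = 3600
d = (17, 1);  v_rel = (-5, -1),  |v_rel|² = 26
v_rel×d = (-5)·(1) − (-1)·(17) = 12
since m = R²·26 − 12²:  R² = (144 + 3600) / 26 = 144
R = √144 = 12  ⇒  r_B = 12 − 8 = 4

rB=4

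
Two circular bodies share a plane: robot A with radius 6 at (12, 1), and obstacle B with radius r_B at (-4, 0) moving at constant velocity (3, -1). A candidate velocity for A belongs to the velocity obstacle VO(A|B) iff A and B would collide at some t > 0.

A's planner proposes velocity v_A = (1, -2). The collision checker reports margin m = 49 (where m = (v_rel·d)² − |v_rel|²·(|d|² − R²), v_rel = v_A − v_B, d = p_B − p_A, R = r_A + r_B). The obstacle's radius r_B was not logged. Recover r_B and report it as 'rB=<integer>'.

m = 49
d = (-16, -1);  v_rel = (-2, -1),  |v_rel|² = 5
v_rel×d = (-2)·(-1) − (-1)·(-16) = -14
since m = R²·5 − (-14)²:  R² = (196 + 49) / 5 = 49
R = √49 = 7  ⇒  r_B = 7 − 6 = 1

rB=1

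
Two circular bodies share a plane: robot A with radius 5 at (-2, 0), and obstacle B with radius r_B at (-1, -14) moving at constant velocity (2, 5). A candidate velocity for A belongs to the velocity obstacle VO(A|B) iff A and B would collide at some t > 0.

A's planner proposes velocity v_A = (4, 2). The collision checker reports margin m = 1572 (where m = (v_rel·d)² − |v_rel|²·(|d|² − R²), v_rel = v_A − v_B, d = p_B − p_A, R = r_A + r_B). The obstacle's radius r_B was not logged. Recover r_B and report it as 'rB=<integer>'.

m = 1572
d = (1, -14);  v_rel = (2, -3),  |v_rel|² = 13
v_rel×d = (2)·(-14) − (-3)·(1) = -25
since m = R²·13 − (-25)²:  R² = (625 + 1572) / 13 = 169
R = √169 = 13  ⇒  r_B = 13 − 5 = 8

rB=8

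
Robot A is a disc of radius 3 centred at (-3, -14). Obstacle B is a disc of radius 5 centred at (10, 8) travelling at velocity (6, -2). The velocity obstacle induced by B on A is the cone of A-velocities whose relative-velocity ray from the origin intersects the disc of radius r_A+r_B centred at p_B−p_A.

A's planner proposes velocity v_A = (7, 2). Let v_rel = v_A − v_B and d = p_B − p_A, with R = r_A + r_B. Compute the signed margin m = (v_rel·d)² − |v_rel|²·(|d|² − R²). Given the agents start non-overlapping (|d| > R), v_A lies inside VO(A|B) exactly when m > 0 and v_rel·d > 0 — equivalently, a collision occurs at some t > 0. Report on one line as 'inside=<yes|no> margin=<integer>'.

d = (13, 22),  |d|² = 653;  R = 3+5 = 8,  c = 653−8² = 589
v_rel = (1, 4),  |v_rel|² = 17;  v_rel·d = (1)·(13) + (4)·(22) = 101
17·t² − 202·t + 589 = 0  ⇒  m = 101² − 17·589 = 188
m = 188 > 0,  v_rel·d = 101 > 0  ⇒  inside

inside=yes margin=188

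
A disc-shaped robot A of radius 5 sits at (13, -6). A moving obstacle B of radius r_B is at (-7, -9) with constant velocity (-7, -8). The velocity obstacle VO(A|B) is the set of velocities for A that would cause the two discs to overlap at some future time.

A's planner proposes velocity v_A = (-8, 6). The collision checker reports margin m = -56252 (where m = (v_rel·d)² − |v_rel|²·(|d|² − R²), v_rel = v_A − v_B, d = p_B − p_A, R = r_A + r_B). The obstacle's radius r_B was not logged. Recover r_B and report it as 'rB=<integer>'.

m = -56252
d = (-20, -3);  v_rel = (-1, 14),  |v_rel|² = 197
v_rel×d = (-1)·(-3) − (14)·(-20) = 283
since m = R²·197 − 283²:  R² = (80089 + -56252) / 197 = 121
R = √121 = 11  ⇒  r_B = 11 − 5 = 6

rB=6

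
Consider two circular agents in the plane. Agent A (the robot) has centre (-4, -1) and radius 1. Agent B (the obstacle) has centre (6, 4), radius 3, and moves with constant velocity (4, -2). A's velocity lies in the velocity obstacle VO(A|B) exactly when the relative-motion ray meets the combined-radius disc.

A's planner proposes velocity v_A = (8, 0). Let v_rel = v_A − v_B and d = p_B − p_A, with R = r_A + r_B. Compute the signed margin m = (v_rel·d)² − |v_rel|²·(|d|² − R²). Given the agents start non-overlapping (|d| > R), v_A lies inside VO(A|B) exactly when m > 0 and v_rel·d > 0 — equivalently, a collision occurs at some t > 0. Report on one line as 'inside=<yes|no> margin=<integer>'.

d = (10, 5),  |d|² = 125;  R = 1+3 = 4,  c = 125−4² = 109
v_rel = (4, 2),  |v_rel|² = 20;  v_rel·d = (4)·(10) + (2)·(5) = 50
20·t² − 100·t + 109 = 0  ⇒  m = 50² − 20·109 = 320
m = 320 > 0,  v_rel·d = 50 > 0  ⇒  inside

inside=yes margin=320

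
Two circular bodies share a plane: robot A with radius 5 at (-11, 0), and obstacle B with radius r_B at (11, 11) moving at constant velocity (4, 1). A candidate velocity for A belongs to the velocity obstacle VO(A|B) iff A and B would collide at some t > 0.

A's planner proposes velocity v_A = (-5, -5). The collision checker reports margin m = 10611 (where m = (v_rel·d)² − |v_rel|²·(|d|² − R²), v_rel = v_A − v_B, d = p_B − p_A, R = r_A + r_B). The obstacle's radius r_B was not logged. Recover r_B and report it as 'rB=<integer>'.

m = 10611
d = (22, 11);  v_rel = (-9, -6),  |v_rel|² = 117
v_rel×d = (-9)·(11) − (-6)·(22) = 33
since m = R²·117 − 33²:  R² = (1089 + 10611) / 117 = 100
R = √100 = 10  ⇒  r_B = 10 − 5 = 5

rB=5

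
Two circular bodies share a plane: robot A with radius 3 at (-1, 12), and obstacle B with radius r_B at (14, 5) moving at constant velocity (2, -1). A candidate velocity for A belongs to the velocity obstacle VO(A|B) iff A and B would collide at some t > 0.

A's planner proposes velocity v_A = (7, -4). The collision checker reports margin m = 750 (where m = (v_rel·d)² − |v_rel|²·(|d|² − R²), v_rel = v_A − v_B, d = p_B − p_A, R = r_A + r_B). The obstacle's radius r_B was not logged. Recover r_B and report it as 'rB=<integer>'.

m = 750
d = (15, -7);  v_rel = (5, -3),  |v_rel|² = 34
v_rel×d = (5)·(-7) − (-3)·(15) = 10
since m = R²·34 − 10²:  R² = (100 + 750) / 34 = 25
R = √25 = 5  ⇒  r_B = 5 − 3 = 2

rB=2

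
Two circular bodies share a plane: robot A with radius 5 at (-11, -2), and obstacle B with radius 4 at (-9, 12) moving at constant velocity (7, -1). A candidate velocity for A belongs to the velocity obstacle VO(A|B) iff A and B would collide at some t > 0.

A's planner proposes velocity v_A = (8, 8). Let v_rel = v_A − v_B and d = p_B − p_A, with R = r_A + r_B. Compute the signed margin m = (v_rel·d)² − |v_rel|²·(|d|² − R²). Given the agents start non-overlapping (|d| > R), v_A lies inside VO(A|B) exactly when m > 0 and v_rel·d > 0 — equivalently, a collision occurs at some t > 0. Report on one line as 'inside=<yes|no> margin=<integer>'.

d = (2, 14),  |d|² = 200;  R = 5+4 = 9,  c = 200−9² = 119
v_rel = (1, 9),  |v_rel|² = 82;  v_rel·d = (1)·(2) + (9)·(14) = 128
82·t² − 256·t + 119 = 0  ⇒  m = 128² − 82·119 = 6626
m = 6626 > 0,  v_rel·d = 128 > 0  ⇒  inside

inside=yes margin=6626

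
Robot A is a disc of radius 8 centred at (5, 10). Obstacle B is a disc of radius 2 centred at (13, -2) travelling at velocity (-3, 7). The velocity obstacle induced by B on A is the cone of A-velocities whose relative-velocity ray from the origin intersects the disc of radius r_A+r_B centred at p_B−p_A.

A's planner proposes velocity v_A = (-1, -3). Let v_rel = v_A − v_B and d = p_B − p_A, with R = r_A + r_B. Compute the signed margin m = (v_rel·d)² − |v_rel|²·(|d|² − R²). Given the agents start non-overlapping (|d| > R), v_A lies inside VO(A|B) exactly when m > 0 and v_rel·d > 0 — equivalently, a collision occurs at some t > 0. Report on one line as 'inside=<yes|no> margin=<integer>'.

d = (8, -12),  |d|² = 208;  R = 8+2 = 10,  c = 208−10² = 108
v_rel = (2, -10),  |v_rel|² = 104;  v_rel·d = (2)·(8) + (-10)·(-12) = 136
104·t² − 272·t + 108 = 0  ⇒  m = 136² − 104·108 = 7264
m = 7264 > 0,  v_rel·d = 136 > 0  ⇒  inside

inside=yes margin=7264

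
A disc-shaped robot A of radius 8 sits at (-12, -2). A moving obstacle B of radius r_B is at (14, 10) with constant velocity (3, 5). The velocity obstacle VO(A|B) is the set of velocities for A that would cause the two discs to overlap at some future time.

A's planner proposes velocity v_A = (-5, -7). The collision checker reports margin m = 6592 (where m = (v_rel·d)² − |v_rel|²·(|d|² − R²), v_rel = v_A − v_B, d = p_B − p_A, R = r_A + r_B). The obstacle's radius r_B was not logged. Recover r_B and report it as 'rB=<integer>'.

m = 6592
d = (26, 12);  v_rel = (-8, -12),  |v_rel|² = 208
v_rel×d = (-8)·(12) − (-12)·(26) = 216
since m = R²·208 − 216²:  R² = (46656 + 6592) / 208 = 256
R = √256 = 16  ⇒  r_B = 16 − 8 = 8

rB=8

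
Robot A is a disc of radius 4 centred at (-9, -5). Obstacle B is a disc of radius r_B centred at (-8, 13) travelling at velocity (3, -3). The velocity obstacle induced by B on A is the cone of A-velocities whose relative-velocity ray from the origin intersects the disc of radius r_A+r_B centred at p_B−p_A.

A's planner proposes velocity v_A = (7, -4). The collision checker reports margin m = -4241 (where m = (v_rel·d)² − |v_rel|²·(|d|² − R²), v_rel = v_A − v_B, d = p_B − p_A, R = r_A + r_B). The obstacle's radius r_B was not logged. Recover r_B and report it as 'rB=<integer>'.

m = -4241
d = (1, 18);  v_rel = (4, -1),  |v_rel|² = 17
v_rel×d = (4)·(18) − (-1)·(1) = 73
since m = R²·17 − 73²:  R² = (5329 + -4241) / 17 = 64
R = √64 = 8  ⇒  r_B = 8 − 4 = 4

rB=4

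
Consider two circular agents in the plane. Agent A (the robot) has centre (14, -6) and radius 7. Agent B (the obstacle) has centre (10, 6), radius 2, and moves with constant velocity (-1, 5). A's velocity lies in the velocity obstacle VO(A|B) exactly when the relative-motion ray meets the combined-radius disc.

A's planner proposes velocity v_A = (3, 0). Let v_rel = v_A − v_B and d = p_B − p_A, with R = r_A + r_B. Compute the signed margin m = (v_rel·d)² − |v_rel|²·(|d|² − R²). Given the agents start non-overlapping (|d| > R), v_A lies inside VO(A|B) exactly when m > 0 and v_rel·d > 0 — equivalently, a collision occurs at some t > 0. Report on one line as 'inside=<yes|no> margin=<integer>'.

d = (-4, 12),  |d|² = 160;  R = 7+2 = 9,  c = 160−9² = 79
v_rel = (4, -5),  |v_rel|² = 41;  v_rel·d = (4)·(-4) + (-5)·(12) = -76
41·t² + 152·t + 79 = 0  ⇒  m = (-76)² − 41·79 = 2537
m = 2537 > 0,  v_rel·d = -76 < 0  ⇒  outside

inside=no margin=2537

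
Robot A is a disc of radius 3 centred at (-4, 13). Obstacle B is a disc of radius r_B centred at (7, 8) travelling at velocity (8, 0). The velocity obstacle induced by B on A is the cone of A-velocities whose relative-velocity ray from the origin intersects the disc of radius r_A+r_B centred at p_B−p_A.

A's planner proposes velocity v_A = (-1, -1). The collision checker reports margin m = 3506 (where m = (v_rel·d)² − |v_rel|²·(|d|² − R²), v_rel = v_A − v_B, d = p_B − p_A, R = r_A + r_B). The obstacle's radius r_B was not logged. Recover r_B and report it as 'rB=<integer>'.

m = 3506
d = (11, -5);  v_rel = (-9, -1),  |v_rel|² = 82
v_rel×d = (-9)·(-5) − (-1)·(11) = 56
since m = R²·82 − 56²:  R² = (3136 + 3506) / 82 = 81
R = √81 = 9  ⇒  r_B = 9 − 3 = 6

rB=6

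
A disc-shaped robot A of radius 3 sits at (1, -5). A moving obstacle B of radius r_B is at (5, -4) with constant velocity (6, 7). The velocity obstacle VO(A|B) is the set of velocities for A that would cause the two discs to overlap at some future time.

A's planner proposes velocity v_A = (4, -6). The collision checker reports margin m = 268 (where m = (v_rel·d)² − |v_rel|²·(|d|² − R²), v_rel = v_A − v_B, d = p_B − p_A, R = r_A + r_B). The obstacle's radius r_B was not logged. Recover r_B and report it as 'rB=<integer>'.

m = 268
d = (4, 1);  v_rel = (-2, -13),  |v_rel|² = 173
v_rel×d = (-2)·(1) − (-13)·(4) = 50
since m = R²·173 − 50²:  R² = (2500 + 268) / 173 = 16
R = √16 = 4  ⇒  r_B = 4 − 3 = 1

rB=1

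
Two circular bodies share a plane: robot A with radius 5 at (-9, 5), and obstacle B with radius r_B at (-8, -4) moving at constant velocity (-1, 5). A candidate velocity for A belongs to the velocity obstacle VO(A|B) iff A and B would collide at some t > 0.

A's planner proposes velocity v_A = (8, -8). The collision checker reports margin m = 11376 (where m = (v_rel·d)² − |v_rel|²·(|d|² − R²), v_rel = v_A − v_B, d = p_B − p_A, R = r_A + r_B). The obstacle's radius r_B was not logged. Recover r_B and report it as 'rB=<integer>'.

m = 11376
d = (1, -9);  v_rel = (9, -13),  |v_rel|² = 250
v_rel×d = (9)·(-9) − (-13)·(1) = -68
since m = R²·250 − (-68)²:  R² = (4624 + 11376) / 250 = 64
R = √64 = 8  ⇒  r_B = 8 − 5 = 3

rB=3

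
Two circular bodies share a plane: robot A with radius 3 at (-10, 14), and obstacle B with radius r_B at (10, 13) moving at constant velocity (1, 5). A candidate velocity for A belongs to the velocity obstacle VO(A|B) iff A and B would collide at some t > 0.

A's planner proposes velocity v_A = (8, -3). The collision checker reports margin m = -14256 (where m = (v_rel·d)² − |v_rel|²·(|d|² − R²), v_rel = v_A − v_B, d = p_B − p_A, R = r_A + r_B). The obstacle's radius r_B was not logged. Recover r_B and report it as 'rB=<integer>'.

m = -14256
d = (20, -1);  v_rel = (7, -8),  |v_rel|² = 113
v_rel×d = (7)·(-1) − (-8)·(20) = 153
since m = R²·113 − 153²:  R² = (23409 + -14256) / 113 = 81
R = √81 = 9  ⇒  r_B = 9 − 3 = 6

rB=6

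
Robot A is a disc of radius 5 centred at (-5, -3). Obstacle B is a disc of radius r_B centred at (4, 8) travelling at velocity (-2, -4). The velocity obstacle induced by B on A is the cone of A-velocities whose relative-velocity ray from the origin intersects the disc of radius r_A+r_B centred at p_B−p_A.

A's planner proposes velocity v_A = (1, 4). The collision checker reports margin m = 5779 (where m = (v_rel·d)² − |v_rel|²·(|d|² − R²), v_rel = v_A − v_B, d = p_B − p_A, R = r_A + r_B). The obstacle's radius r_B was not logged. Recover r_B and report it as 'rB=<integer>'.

m = 5779
d = (9, 11);  v_rel = (3, 8),  |v_rel|² = 73
v_rel×d = (3)·(11) − (8)·(9) = -39
since m = R²·73 − (-39)²:  R² = (1521 + 5779) / 73 = 100
R = √100 = 10  ⇒  r_B = 10 − 5 = 5

rB=5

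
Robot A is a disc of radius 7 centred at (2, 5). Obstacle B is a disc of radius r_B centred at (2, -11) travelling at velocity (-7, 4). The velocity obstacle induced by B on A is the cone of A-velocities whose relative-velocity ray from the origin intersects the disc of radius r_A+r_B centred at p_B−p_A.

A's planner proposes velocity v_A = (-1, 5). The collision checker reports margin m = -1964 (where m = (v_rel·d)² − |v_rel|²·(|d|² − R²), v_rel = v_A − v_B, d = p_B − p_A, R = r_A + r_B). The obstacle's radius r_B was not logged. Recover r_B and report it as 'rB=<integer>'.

m = -1964
d = (0, -16);  v_rel = (6, 1),  |v_rel|² = 37
v_rel×d = (6)·(-16) − (1)·(0) = -96
since m = R²·37 − (-96)²:  R² = (9216 + -1964) / 37 = 196
R = √196 = 14  ⇒  r_B = 14 − 7 = 7

rB=7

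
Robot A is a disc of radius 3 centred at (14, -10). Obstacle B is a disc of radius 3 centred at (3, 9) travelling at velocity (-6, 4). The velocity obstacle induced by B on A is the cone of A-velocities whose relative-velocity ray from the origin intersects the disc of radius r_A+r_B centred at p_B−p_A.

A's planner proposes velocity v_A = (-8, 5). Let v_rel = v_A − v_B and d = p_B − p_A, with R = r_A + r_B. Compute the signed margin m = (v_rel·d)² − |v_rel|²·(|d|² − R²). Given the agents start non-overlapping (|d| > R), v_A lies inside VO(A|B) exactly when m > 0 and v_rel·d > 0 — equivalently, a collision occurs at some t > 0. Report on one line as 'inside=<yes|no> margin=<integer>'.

d = (-11, 19),  |d|² = 482;  R = 3+3 = 6,  c = 482−6² = 446
v_rel = (-2, 1),  |v_rel|² = 5;  v_rel·d = (-2)·(-11) + (1)·(19) = 41
5·t² − 82·t + 446 = 0  ⇒  m = 41² − 5·446 = -549
m = -549 < 0,  v_rel·d = 41 > 0  ⇒  outside

inside=no margin=-549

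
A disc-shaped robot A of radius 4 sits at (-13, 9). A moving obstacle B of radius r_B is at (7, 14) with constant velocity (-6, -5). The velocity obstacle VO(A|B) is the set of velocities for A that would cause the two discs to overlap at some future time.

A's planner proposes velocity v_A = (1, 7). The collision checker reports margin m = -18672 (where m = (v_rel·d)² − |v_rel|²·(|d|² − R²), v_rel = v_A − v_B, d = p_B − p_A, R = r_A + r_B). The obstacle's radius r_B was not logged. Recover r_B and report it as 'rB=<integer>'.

m = -18672
d = (20, 5);  v_rel = (7, 12),  |v_rel|² = 193
v_rel×d = (7)·(5) − (12)·(20) = -205
since m = R²·193 − (-205)²:  R² = (42025 + -18672) / 193 = 121
R = √121 = 11  ⇒  r_B = 11 − 4 = 7

rB=7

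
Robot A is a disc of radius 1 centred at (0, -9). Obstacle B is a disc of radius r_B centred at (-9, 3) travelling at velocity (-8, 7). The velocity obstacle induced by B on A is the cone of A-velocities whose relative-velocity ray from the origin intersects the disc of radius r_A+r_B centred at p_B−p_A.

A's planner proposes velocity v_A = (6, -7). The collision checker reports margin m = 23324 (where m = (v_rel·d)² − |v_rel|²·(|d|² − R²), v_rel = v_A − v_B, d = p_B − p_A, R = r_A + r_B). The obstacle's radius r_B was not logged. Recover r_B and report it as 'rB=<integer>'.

m = 23324
d = (-9, 12);  v_rel = (14, -14),  |v_rel|² = 392
v_rel×d = (14)·(12) − (-14)·(-9) = 42
since m = R²·392 − 42²:  R² = (1764 + 23324) / 392 = 64
R = √64 = 8  ⇒  r_B = 8 − 1 = 7

rB=7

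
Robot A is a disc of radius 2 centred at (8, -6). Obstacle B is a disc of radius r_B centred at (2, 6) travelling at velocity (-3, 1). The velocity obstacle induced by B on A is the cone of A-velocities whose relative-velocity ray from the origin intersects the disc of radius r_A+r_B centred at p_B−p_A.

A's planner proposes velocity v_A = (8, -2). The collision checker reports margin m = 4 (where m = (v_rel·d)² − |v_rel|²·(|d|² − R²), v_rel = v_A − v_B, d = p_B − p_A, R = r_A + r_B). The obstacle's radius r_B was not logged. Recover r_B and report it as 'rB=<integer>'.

m = 4
d = (-6, 12);  v_rel = (11, -3),  |v_rel|² = 130
v_rel×d = (11)·(12) − (-3)·(-6) = 114
since m = R²·130 − 114²:  R² = (12996 + 4) / 130 = 100
R = √100 = 10  ⇒  r_B = 10 − 2 = 8

rB=8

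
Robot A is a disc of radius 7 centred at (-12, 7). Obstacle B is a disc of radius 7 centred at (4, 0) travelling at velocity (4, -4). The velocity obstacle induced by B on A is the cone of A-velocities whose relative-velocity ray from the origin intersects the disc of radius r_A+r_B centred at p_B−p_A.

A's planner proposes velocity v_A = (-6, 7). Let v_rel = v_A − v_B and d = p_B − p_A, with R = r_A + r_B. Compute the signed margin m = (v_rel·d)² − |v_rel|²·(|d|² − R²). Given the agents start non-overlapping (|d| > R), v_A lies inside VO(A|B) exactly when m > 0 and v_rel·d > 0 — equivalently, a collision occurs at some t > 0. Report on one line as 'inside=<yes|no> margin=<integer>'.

d = (16, -7),  |d|² = 305;  R = 7+7 = 14,  c = 305−14² = 109
v_rel = (-10, 11),  |v_rel|² = 221;  v_rel·d = (-10)·(16) + (11)·(-7) = -237
221·t² + 474·t + 109 = 0  ⇒  m = (-237)² − 221·109 = 32080
m = 32080 > 0,  v_rel·d = -237 < 0  ⇒  outside

inside=no margin=32080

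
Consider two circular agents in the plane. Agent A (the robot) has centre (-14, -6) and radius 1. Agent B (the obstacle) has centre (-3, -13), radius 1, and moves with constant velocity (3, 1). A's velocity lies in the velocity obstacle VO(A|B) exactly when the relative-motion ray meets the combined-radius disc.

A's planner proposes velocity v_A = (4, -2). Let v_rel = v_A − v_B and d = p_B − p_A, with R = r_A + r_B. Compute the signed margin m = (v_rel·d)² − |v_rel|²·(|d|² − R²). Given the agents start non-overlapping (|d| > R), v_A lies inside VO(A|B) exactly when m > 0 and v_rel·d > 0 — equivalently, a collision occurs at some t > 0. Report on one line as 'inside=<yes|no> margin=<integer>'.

d = (11, -7),  |d|² = 170;  R = 1+1 = 2,  c = 170−2² = 166
v_rel = (1, -3),  |v_rel|² = 10;  v_rel·d = (1)·(11) + (-3)·(-7) = 32
10·t² − 64·t + 166 = 0  ⇒  m = 32² − 10·166 = -636
m = -636 < 0,  v_rel·d = 32 > 0  ⇒  outside

inside=no margin=-636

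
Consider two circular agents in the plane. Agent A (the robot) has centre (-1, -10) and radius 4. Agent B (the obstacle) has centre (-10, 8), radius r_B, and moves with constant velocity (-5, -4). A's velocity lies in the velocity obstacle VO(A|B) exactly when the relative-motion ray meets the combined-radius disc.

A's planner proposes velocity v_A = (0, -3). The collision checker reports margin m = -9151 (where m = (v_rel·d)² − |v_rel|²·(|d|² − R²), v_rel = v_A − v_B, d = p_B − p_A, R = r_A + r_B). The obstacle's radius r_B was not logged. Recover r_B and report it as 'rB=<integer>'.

m = -9151
d = (-9, 18);  v_rel = (5, 1),  |v_rel|² = 26
v_rel×d = (5)·(18) − (1)·(-9) = 99
since m = R²·26 − 99²:  R² = (9801 + -9151) / 26 = 25
R = √25 = 5  ⇒  r_B = 5 − 4 = 1

rB=1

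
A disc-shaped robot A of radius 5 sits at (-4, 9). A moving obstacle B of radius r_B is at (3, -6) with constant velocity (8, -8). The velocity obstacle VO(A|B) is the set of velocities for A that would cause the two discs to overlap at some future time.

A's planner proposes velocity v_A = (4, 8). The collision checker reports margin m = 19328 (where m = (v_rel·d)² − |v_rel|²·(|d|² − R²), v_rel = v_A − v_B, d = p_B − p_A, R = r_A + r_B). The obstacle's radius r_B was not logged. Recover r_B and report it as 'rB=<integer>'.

m = 19328
d = (7, -15);  v_rel = (-4, 16),  |v_rel|² = 272
v_rel×d = (-4)·(-15) − (16)·(7) = -52
since m = R²·272 − (-52)²:  R² = (2704 + 19328) / 272 = 81
R = √81 = 9  ⇒  r_B = 9 − 5 = 4

rB=4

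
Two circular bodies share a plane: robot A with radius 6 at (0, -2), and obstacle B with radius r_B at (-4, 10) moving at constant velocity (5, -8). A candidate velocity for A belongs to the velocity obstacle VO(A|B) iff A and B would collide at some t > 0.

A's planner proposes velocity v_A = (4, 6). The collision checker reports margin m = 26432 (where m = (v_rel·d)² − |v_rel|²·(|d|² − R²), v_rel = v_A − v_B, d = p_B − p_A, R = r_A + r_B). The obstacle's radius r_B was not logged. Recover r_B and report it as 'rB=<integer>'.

m = 26432
d = (-4, 12);  v_rel = (-1, 14),  |v_rel|² = 197
v_rel×d = (-1)·(12) − (14)·(-4) = 44
since m = R²·197 − 44²:  R² = (1936 + 26432) / 197 = 144
R = √144 = 12  ⇒  r_B = 12 − 6 = 6

rB=6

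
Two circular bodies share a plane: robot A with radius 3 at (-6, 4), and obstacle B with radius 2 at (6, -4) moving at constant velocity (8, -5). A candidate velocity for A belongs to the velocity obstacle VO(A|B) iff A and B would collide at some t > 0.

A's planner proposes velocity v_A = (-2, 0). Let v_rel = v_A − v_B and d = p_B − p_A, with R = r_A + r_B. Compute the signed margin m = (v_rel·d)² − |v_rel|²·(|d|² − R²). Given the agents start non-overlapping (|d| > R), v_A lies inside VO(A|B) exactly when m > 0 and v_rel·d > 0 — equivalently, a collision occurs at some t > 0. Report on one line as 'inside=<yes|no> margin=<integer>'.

d = (12, -8),  |d|² = 208;  R = 3+2 = 5,  c = 208−5² = 183
v_rel = (-10, 5),  |v_rel|² = 125;  v_rel·d = (-10)·(12) + (5)·(-8) = -160
125·t² + 320·t + 183 = 0  ⇒  m = (-160)² − 125·183 = 2725
m = 2725 > 0,  v_rel·d = -160 < 0  ⇒  outside

inside=no margin=2725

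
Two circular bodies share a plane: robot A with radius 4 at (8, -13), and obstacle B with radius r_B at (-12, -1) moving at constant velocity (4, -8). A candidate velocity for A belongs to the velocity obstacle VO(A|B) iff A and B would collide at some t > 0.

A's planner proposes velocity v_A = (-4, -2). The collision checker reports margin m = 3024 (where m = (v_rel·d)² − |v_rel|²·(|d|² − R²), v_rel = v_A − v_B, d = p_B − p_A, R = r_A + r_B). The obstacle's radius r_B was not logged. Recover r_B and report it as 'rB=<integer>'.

m = 3024
d = (-20, 12);  v_rel = (-8, 6),  |v_rel|² = 100
v_rel×d = (-8)·(12) − (6)·(-20) = 24
since m = R²·100 − 24²:  R² = (576 + 3024) / 100 = 36
R = √36 = 6  ⇒  r_B = 6 − 4 = 2

rB=2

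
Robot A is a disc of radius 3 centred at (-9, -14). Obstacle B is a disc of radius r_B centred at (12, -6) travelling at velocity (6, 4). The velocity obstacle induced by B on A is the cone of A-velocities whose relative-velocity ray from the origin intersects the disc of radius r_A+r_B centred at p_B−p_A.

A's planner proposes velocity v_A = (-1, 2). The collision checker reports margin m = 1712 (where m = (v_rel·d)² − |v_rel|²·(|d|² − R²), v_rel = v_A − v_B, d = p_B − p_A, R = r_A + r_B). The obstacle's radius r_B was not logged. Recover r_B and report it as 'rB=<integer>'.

m = 1712
d = (21, 8);  v_rel = (-7, -2),  |v_rel|² = 53
v_rel×d = (-7)·(8) − (-2)·(21) = -14
since m = R²·53 − (-14)²:  R² = (196 + 1712) / 53 = 36
R = √36 = 6  ⇒  r_B = 6 − 3 = 3

rB=3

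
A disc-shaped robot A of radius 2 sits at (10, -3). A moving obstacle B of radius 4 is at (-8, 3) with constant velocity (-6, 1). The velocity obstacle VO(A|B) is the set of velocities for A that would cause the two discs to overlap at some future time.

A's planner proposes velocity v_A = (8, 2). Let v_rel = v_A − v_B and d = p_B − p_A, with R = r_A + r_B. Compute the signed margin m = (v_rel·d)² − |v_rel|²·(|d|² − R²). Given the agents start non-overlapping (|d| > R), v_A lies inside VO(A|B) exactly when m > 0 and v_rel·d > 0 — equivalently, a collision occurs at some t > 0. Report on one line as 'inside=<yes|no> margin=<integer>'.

d = (-18, 6),  |d|² = 360;  R = 2+4 = 6,  c = 360−6² = 324
v_rel = (14, 1),  |v_rel|² = 197;  v_rel·d = (14)·(-18) + (1)·(6) = -246
197·t² + 492·t + 324 = 0  ⇒  m = (-246)² − 197·324 = -3312
m = -3312 < 0,  v_rel·d = -246 < 0  ⇒  outside

inside=no margin=-3312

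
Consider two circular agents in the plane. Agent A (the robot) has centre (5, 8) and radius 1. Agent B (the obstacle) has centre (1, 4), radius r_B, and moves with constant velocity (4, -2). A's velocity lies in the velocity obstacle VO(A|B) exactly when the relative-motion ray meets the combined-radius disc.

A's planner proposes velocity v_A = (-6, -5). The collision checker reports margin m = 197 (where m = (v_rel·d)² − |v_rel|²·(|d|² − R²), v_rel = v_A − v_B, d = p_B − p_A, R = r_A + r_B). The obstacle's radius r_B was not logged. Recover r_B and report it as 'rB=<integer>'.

m = 197
d = (-4, -4);  v_rel = (-10, -3),  |v_rel|² = 109
v_rel×d = (-10)·(-4) − (-3)·(-4) = 28
since m = R²·109 − 28²:  R² = (784 + 197) / 109 = 9
R = √9 = 3  ⇒  r_B = 3 − 1 = 2

rB=2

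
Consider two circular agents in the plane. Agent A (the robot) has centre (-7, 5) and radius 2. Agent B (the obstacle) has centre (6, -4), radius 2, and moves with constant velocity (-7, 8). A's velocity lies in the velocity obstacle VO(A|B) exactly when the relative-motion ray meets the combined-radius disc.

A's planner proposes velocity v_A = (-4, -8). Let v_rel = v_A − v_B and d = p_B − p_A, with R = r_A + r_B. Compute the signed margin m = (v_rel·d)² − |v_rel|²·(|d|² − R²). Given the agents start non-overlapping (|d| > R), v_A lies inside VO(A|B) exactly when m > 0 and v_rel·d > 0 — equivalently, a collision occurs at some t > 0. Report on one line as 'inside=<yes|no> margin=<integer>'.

d = (13, -9),  |d|² = 250;  R = 2+2 = 4,  c = 250−4² = 234
v_rel = (3, -16),  |v_rel|² = 265;  v_rel·d = (3)·(13) + (-16)·(-9) = 183
265·t² − 366·t + 234 = 0  ⇒  m = 183² − 265·234 = -28521
m = -28521 < 0,  v_rel·d = 183 > 0  ⇒  outside

inside=no margin=-28521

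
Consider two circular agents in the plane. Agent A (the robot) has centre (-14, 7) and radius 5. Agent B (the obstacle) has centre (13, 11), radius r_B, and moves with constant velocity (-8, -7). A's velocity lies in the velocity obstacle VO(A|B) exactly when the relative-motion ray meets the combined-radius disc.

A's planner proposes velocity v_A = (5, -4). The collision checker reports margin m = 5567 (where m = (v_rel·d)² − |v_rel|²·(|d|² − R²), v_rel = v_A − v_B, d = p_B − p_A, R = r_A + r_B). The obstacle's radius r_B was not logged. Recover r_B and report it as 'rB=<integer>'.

m = 5567
d = (27, 4);  v_rel = (13, 3),  |v_rel|² = 178
v_rel×d = (13)·(4) − (3)·(27) = -29
since m = R²·178 − (-29)²:  R² = (841 + 5567) / 178 = 36
R = √36 = 6  ⇒  r_B = 6 − 5 = 1

rB=1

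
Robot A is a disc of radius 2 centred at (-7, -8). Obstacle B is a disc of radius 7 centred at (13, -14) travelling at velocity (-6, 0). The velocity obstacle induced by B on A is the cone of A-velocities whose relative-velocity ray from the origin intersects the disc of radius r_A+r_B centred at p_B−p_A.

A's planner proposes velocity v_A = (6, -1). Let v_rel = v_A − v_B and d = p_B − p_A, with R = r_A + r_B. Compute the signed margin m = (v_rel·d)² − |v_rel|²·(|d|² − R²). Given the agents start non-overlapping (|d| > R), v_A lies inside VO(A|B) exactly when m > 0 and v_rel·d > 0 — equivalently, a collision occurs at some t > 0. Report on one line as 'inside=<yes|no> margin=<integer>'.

d = (20, -6),  |d|² = 436;  R = 2+7 = 9,  c = 436−9² = 355
v_rel = (12, -1),  |v_rel|² = 145;  v_rel·d = (12)·(20) + (-1)·(-6) = 246
145·t² − 492·t + 355 = 0  ⇒  m = 246² − 145·355 = 9041
m = 9041 > 0,  v_rel·d = 246 > 0  ⇒  inside

inside=yes margin=9041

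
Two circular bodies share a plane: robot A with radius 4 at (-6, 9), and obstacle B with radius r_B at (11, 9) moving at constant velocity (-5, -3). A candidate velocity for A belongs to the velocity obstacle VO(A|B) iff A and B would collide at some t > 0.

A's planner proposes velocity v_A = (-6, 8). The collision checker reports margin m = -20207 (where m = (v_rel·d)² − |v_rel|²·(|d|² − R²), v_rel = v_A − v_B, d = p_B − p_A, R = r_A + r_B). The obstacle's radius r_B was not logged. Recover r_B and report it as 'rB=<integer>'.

m = -20207
d = (17, 0);  v_rel = (-1, 11),  |v_rel|² = 122
v_rel×d = (-1)·(0) − (11)·(17) = -187
since m = R²·122 − (-187)²:  R² = (34969 + -20207) / 122 = 121
R = √121 = 11  ⇒  r_B = 11 − 4 = 7

rB=7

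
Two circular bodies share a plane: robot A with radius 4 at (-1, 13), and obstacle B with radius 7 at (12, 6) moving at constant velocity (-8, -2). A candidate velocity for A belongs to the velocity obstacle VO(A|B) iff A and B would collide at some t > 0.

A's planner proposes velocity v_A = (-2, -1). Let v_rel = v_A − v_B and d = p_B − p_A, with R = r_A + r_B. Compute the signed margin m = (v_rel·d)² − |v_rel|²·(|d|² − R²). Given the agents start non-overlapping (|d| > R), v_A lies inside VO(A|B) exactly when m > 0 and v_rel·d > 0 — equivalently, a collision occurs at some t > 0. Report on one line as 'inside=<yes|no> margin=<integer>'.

d = (13, -7),  |d|² = 218;  R = 4+7 = 11,  c = 218−11² = 97
v_rel = (6, 1),  |v_rel|² = 37;  v_rel·d = (6)·(13) + (1)·(-7) = 71
37·t² − 142·t + 97 = 0  ⇒  m = 71² − 37·97 = 1452
m = 1452 > 0,  v_rel·d = 71 > 0  ⇒  inside

inside=yes margin=1452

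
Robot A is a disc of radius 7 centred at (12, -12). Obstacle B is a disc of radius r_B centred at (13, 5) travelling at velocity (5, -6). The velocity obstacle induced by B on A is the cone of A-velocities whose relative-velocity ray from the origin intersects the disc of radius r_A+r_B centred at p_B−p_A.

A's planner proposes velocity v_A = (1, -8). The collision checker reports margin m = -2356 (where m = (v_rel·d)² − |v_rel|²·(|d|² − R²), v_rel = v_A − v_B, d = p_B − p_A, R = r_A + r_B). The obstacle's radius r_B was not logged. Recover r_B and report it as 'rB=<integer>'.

m = -2356
d = (1, 17);  v_rel = (-4, -2),  |v_rel|² = 20
v_rel×d = (-4)·(17) − (-2)·(1) = -66
since m = R²·20 − (-66)²:  R² = (4356 + -2356) / 20 = 100
R = √100 = 10  ⇒  r_B = 10 − 7 = 3

rB=3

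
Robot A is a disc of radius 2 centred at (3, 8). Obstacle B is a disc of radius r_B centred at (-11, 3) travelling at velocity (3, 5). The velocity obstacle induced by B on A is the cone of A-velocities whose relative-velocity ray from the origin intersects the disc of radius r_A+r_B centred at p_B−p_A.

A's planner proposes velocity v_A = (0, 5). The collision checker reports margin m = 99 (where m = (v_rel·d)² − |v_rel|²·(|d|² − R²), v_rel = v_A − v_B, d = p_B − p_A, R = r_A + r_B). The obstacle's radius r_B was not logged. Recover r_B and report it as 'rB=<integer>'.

m = 99
d = (-14, -5);  v_rel = (-3, 0),  |v_rel|² = 9
v_rel×d = (-3)·(-5) − (0)·(-14) = 15
since m = R²·9 − 15²:  R² = (225 + 99) / 9 = 36
R = √36 = 6  ⇒  r_B = 6 − 2 = 4

rB=4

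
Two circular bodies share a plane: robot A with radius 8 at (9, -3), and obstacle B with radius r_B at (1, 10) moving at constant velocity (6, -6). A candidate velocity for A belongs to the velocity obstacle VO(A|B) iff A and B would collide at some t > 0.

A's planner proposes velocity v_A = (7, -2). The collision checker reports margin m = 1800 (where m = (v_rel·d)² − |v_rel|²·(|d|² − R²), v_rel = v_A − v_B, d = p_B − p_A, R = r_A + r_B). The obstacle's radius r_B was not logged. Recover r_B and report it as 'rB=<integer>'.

m = 1800
d = (-8, 13);  v_rel = (1, 4),  |v_rel|² = 17
v_rel×d = (1)·(13) − (4)·(-8) = 45
since m = R²·17 − 45²:  R² = (2025 + 1800) / 17 = 225
R = √225 = 15  ⇒  r_B = 15 − 8 = 7

rB=7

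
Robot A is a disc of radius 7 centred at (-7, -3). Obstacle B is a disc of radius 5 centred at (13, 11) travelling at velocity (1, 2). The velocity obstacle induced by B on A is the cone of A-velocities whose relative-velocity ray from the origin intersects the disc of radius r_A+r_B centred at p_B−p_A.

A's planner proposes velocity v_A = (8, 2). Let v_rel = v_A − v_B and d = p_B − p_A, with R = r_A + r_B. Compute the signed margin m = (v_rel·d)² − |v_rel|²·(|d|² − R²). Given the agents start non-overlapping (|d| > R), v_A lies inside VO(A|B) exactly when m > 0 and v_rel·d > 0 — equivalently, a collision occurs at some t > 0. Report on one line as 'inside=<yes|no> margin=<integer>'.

d = (20, 14),  |d|² = 596;  R = 7+5 = 12,  c = 596−12² = 452
v_rel = (7, 0),  |v_rel|² = 49;  v_rel·d = (7)·(20) + (0)·(14) = 140
49·t² − 280·t + 452 = 0  ⇒  m = 140² − 49·452 = -2548
m = -2548 < 0,  v_rel·d = 140 > 0  ⇒  outside

inside=no margin=-2548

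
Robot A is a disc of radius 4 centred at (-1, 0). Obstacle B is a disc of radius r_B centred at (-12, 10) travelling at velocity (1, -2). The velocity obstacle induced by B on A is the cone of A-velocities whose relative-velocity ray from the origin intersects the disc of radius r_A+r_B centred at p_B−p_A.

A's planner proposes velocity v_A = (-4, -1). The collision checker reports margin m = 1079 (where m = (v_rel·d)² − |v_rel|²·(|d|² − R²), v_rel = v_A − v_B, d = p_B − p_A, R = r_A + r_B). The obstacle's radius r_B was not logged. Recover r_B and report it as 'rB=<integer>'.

m = 1079
d = (-11, 10);  v_rel = (-5, 1),  |v_rel|² = 26
v_rel×d = (-5)·(10) − (1)·(-11) = -39
since m = R²·26 − (-39)²:  R² = (1521 + 1079) / 26 = 100
R = √100 = 10  ⇒  r_B = 10 − 4 = 6

rB=6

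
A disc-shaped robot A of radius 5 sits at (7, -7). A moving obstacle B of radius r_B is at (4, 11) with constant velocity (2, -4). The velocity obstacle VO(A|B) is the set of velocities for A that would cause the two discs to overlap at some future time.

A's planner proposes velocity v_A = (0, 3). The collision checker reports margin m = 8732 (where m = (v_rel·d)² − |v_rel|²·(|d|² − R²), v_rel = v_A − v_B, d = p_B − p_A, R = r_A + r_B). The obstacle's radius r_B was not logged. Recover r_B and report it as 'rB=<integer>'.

m = 8732
d = (-3, 18);  v_rel = (-2, 7),  |v_rel|² = 53
v_rel×d = (-2)·(18) − (7)·(-3) = -15
since m = R²·53 − (-15)²:  R² = (225 + 8732) / 53 = 169
R = √169 = 13  ⇒  r_B = 13 − 5 = 8

rB=8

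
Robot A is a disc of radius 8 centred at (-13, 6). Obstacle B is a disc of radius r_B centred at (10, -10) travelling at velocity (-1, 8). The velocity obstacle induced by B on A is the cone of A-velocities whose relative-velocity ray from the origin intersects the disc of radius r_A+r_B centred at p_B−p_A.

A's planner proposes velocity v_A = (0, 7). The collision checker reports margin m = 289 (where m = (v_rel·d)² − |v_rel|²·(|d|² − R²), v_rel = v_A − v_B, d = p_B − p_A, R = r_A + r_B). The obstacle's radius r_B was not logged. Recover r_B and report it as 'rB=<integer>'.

m = 289
d = (23, -16);  v_rel = (1, -1),  |v_rel|² = 2
v_rel×d = (1)·(-16) − (-1)·(23) = 7
since m = R²·2 − 7²:  R² = (49 + 289) / 2 = 169
R = √169 = 13  ⇒  r_B = 13 − 8 = 5

rB=5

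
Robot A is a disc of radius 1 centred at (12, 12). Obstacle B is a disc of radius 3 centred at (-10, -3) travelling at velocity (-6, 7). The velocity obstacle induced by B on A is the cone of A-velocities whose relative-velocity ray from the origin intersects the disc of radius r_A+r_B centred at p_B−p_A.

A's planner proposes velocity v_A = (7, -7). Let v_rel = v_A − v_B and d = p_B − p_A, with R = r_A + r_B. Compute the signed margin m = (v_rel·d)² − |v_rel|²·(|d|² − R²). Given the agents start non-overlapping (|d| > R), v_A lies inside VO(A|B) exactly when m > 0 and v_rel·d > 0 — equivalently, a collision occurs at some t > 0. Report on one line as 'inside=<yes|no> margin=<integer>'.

d = (-22, -15),  |d|² = 709;  R = 1+3 = 4,  c = 709−4² = 693
v_rel = (13, -14),  |v_rel|² = 365;  v_rel·d = (13)·(-22) + (-14)·(-15) = -76
365·t² + 152·t + 693 = 0  ⇒  m = (-76)² − 365·693 = -247169
m = -247169 < 0,  v_rel·d = -76 < 0  ⇒  outside

inside=no margin=-247169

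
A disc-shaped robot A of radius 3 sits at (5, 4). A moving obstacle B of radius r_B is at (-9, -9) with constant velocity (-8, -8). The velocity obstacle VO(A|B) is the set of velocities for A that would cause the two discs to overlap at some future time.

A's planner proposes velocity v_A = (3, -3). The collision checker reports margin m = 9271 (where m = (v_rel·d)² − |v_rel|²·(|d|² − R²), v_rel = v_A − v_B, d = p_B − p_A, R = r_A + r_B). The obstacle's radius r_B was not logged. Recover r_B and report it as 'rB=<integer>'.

m = 9271
d = (-14, -13);  v_rel = (11, 5),  |v_rel|² = 146
v_rel×d = (11)·(-13) − (5)·(-14) = -73
since m = R²·146 − (-73)²:  R² = (5329 + 9271) / 146 = 100
R = √100 = 10  ⇒  r_B = 10 − 3 = 7

rB=7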